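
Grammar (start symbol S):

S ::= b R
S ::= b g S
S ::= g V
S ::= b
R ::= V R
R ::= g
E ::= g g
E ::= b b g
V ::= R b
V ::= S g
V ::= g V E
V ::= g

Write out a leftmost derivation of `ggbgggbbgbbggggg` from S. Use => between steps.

S => gV => ggVE => ggSgE => ggbRgE => ggbVRgE => ggbgVERgE => ggbggVEERgE => ggbgggEERgE => ggbgggbbgERgE => ggbgggbbgbbgRgE => ggbgggbbgbbgggE => ggbgggbbgbbggggg

S => gV   [S ::= g V]
gV => ggVE   [V ::= g V E]
ggVE => ggSgE   [V ::= S g]
ggSgE => ggbRgE   [S ::= b R]
ggbRgE => ggbVRgE   [R ::= V R]
ggbVRgE => ggbgVERgE   [V ::= g V E]
ggbgVERgE => ggbggVEERgE   [V ::= g V E]
ggbggVEERgE => ggbgggEERgE   [V ::= g]
ggbgggEERgE => ggbgggbbgERgE   [E ::= b b g]
ggbgggbbgERgE => ggbgggbbgbbgRgE   [E ::= b b g]
ggbgggbbgbbgRgE => ggbgggbbgbbgggE   [R ::= g]
ggbgggbbgbbgggE => ggbgggbbgbbggggg   [E ::= g g]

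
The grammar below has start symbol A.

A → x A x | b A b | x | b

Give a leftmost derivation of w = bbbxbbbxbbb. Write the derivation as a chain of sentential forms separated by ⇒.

A ⇒ bAb ⇒ bbAbb ⇒ bbbAbbb ⇒ bbbxAxbbb ⇒ bbbxbAbxbbb ⇒ bbbxbbbxbbb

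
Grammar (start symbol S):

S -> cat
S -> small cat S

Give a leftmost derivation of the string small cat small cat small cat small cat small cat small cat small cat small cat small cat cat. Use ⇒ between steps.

S ⇒ small cat S ⇒ small cat small cat S ⇒ small cat small cat small cat S ⇒ small cat small cat small cat small cat S ⇒ small cat small cat small cat small cat small cat S ⇒ small cat small cat small cat small cat small cat small cat S ⇒ small cat small cat small cat small cat small cat small cat small cat S ⇒ small cat small cat small cat small cat small cat small cat small cat small cat S ⇒ small cat small cat small cat small cat small cat small cat small cat small cat small cat S ⇒ small cat small cat small cat small cat small cat small cat small cat small cat small cat cat

S ⇒ small cat S   [S -> small cat S]
small cat S ⇒ small cat small cat S   [S -> small cat S]
small cat small cat S ⇒ small cat small cat small cat S   [S -> small cat S]
small cat small cat small cat S ⇒ small cat small cat small cat small cat S   [S -> small cat S]
small cat small cat small cat small cat S ⇒ small cat small cat small cat small cat small cat S   [S -> small cat S]
small cat small cat small cat small cat small cat S ⇒ small cat small cat small cat small cat small cat small cat S   [S -> small cat S]
small cat small cat small cat small cat small cat small cat S ⇒ small cat small cat small cat small cat small cat small cat small cat S   [S -> small cat S]
small cat small cat small cat small cat small cat small cat small cat S ⇒ small cat small cat small cat small cat small cat small cat small cat small cat S   [S -> small cat S]
small cat small cat small cat small cat small cat small cat small cat small cat S ⇒ small cat small cat small cat small cat small cat small cat small cat small cat small cat S   [S -> small cat S]
small cat small cat small cat small cat small cat small cat small cat small cat small cat S ⇒ small cat small cat small cat small cat small cat small cat small cat small cat small cat cat   [S -> cat]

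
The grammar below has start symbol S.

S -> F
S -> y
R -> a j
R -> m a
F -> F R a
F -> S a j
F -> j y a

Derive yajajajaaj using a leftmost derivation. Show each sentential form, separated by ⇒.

S ⇒ F   [S -> F]
F ⇒ Saj   [F -> S a j]
Saj ⇒ Faj   [S -> F]
Faj ⇒ FRaaj   [F -> F R a]
FRaaj ⇒ SajRaaj   [F -> S a j]
SajRaaj ⇒ FajRaaj   [S -> F]
FajRaaj ⇒ SajajRaaj   [F -> S a j]
SajajRaaj ⇒ yajajRaaj   [S -> y]
yajajRaaj ⇒ yajajajaaj   [R -> a j]

S ⇒ F ⇒ Saj ⇒ Faj ⇒ FRaaj ⇒ SajRaaj ⇒ FajRaaj ⇒ SajajRaaj ⇒ yajajRaaj ⇒ yajajajaaj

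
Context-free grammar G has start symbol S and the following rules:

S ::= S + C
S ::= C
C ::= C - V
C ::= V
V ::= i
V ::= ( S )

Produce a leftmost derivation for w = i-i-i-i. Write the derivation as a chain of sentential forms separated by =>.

S => C => C-V => C-V-V => C-V-V-V => V-V-V-V => i-V-V-V => i-i-V-V => i-i-i-V => i-i-i-i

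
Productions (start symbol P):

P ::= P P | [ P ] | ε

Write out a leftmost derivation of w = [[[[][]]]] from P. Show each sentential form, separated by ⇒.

P ⇒ PP   [P ::= P P]
PP ⇒ [P]P   [P ::= [ P ]]
[P]P ⇒ [[P]]P   [P ::= [ P ]]
[[P]]P ⇒ [[[P]]]P   [P ::= [ P ]]
[[[P]]]P ⇒ [[[PP]]]P   [P ::= P P]
[[[PP]]]P ⇒ [[[PPP]]]P   [P ::= P P]
[[[PPP]]]P ⇒ [[[[P]PP]]]P   [P ::= [ P ]]
[[[[P]PP]]]P ⇒ [[[[]PP]]]P   [P ::= ε]
[[[[]PP]]]P ⇒ [[[[]P]]]P   [P ::= ε]
[[[[]P]]]P ⇒ [[[[][P]]]]P   [P ::= [ P ]]
[[[[][P]]]]P ⇒ [[[[][]]]]P   [P ::= ε]
[[[[][]]]]P ⇒ [[[[][]]]]   [P ::= ε]

P ⇒ PP ⇒ [P]P ⇒ [[P]]P ⇒ [[[P]]]P ⇒ [[[PP]]]P ⇒ [[[PPP]]]P ⇒ [[[[P]PP]]]P ⇒ [[[[]PP]]]P ⇒ [[[[]P]]]P ⇒ [[[[][P]]]]P ⇒ [[[[][]]]]P ⇒ [[[[][]]]]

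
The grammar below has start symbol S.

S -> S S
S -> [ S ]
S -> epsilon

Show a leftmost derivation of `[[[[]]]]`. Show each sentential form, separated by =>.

S => [S]   [S -> [ S ]]
[S] => [[S]]   [S -> [ S ]]
[[S]] => [[SS]]   [S -> S S]
[[SS]] => [[[S]S]]   [S -> [ S ]]
[[[S]S]] => [[[SS]S]]   [S -> S S]
[[[SS]S]] => [[[[S]S]S]]   [S -> [ S ]]
[[[[S]S]S]] => [[[[]S]S]]   [S -> epsilon]
[[[[]S]S]] => [[[[]]S]]   [S -> epsilon]
[[[[]]S]] => [[[[]]]]   [S -> epsilon]

S=>[S]=>[[S]]=>[[SS]]=>[[[S]S]]=>[[[SS]S]]=>[[[[S]S]S]]=>[[[[]S]S]]=>[[[[]]S]]=>[[[[]]]]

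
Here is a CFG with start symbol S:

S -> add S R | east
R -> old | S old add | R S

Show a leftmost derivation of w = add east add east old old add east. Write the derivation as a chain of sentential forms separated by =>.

S => add S R => add east R => add east R S => add east S old add S => add east add S R old add S => add east add east R old add S => add east add east old old add S => add east add east old old add east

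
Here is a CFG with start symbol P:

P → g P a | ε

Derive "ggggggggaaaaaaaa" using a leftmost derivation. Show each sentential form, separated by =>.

P => gPa => ggPaa => gggPaaa => ggggPaaaa => gggggPaaaaa => ggggggPaaaaaa => gggggggPaaaaaaa => ggggggggPaaaaaaaa => ggggggggaaaaaaaa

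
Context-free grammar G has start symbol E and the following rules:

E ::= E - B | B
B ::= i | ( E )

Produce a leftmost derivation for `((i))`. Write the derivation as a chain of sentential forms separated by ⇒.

E ⇒ B ⇒ (E) ⇒ (B) ⇒ ((E)) ⇒ ((B)) ⇒ ((i))

E ⇒ B   [E ::= B]
B ⇒ (E)   [B ::= ( E )]
(E) ⇒ (B)   [E ::= B]
(B) ⇒ ((E))   [B ::= ( E )]
((E)) ⇒ ((B))   [E ::= B]
((B)) ⇒ ((i))   [B ::= i]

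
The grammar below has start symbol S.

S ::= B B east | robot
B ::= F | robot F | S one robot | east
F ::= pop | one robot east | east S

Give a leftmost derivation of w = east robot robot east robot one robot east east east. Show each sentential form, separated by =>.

S => B B east => F B east => east S B east => east robot B east => east robot robot F east => east robot robot east S east => east robot robot east B B east east => east robot robot east S one robot B east east => east robot robot east robot one robot B east east => east robot robot east robot one robot east east east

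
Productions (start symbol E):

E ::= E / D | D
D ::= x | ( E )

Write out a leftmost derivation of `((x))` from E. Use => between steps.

E=>D=>(E)=>(D)=>((E))=>((D))=>((x))

E => D   [E ::= D]
D => (E)   [D ::= ( E )]
(E) => (D)   [E ::= D]
(D) => ((E))   [D ::= ( E )]
((E)) => ((D))   [E ::= D]
((D)) => ((x))   [D ::= x]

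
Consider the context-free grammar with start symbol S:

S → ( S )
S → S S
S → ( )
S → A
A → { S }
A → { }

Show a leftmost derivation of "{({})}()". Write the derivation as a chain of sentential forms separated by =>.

S => SS   [S → S S]
SS => AS   [S → A]
AS => {S}S   [A → { S }]
{S}S => {(S)}S   [S → ( S )]
{(S)}S => {(A)}S   [S → A]
{(A)}S => {({})}S   [A → { }]
{({})}S => {({})}()   [S → ( )]

S => SS => AS => {S}S => {(S)}S => {(A)}S => {({})}S => {({})}()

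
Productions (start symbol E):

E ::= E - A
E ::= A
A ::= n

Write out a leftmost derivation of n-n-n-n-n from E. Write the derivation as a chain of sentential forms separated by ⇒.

E⇒E-A⇒E-A-A⇒E-A-A-A⇒E-A-A-A-A⇒A-A-A-A-A⇒n-A-A-A-A⇒n-n-A-A-A⇒n-n-n-A-A⇒n-n-n-n-A⇒n-n-n-n-n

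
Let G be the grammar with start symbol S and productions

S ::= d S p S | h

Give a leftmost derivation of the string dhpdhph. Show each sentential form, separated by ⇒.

S ⇒ dSpS ⇒ dhpS ⇒ dhpdSpS ⇒ dhpdhpS ⇒ dhpdhph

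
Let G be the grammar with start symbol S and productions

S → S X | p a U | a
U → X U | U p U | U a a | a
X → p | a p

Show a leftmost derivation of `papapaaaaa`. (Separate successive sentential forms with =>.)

S => paU => paXU => papU => papUaa => papUaaaa => papXUaaaa => papapUaaaa => papapaaaaa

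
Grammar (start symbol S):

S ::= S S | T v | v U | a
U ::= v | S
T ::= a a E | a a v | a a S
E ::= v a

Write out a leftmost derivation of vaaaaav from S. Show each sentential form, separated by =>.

S => SS   [S ::= S S]
SS => vUS   [S ::= v U]
vUS => vSS   [U ::= S]
vSS => vaS   [S ::= a]
vaS => vaTv   [S ::= T v]
vaTv => vaaaSv   [T ::= a a S]
vaaaSv => vaaaSSv   [S ::= S S]
vaaaSSv => vaaaaSv   [S ::= a]
vaaaaSv => vaaaaav   [S ::= a]

S => SS => vUS => vSS => vaS => vaTv => vaaaSv => vaaaSSv => vaaaaSv => vaaaaav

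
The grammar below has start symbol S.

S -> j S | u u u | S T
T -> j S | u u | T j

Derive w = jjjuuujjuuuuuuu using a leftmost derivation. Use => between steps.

S=>jS=>jST=>jjST=>jjjST=>jjjuuuT=>jjjuuujS=>jjjuuujST=>jjjuuujSTT=>jjjuuujjSTT=>jjjuuujjuuuTT=>jjjuuujjuuuuuT=>jjjuuujjuuuuuuu

S => jS   [S -> j S]
jS => jST   [S -> S T]
jST => jjST   [S -> j S]
jjST => jjjST   [S -> j S]
jjjST => jjjuuuT   [S -> u u u]
jjjuuuT => jjjuuujS   [T -> j S]
jjjuuujS => jjjuuujST   [S -> S T]
jjjuuujST => jjjuuujSTT   [S -> S T]
jjjuuujSTT => jjjuuujjSTT   [S -> j S]
jjjuuujjSTT => jjjuuujjuuuTT   [S -> u u u]
jjjuuujjuuuTT => jjjuuujjuuuuuT   [T -> u u]
jjjuuujjuuuuuT => jjjuuujjuuuuuuu   [T -> u u]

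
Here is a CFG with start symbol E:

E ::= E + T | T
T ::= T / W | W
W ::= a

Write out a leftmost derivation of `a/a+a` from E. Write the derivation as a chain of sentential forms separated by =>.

E => E+T => T+T => T/W+T => W/W+T => a/W+T => a/a+T => a/a+W => a/a+a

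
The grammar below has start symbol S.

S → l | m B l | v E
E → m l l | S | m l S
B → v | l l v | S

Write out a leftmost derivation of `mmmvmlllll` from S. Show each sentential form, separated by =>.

S => mBl   [S → m B l]
mBl => mSl   [B → S]
mSl => mmBll   [S → m B l]
mmBll => mmSll   [B → S]
mmSll => mmmBlll   [S → m B l]
mmmBlll => mmmSlll   [B → S]
mmmSlll => mmmvElll   [S → v E]
mmmvElll => mmmvmlllll   [E → m l l]

S => mBl => mSl => mmBll => mmSll => mmmBlll => mmmSlll => mmmvElll => mmmvmlllll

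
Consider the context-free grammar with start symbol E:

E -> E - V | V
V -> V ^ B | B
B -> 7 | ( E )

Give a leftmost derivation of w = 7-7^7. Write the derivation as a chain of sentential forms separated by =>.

E => E-V => V-V => B-V => 7-V => 7-V^B => 7-B^B => 7-7^B => 7-7^7

E => E-V   [E -> E - V]
E-V => V-V   [E -> V]
V-V => B-V   [V -> B]
B-V => 7-V   [B -> 7]
7-V => 7-V^B   [V -> V ^ B]
7-V^B => 7-B^B   [V -> B]
7-B^B => 7-7^B   [B -> 7]
7-7^B => 7-7^7   [B -> 7]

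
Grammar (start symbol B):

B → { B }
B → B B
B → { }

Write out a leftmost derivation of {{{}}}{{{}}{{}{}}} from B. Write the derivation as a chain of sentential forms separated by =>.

B => BB => {B}B => {{B}}B => {{{}}}B => {{{}}}{B} => {{{}}}{BB} => {{{}}}{{B}B} => {{{}}}{{{}}B} => {{{}}}{{{}}{B}} => {{{}}}{{{}}{BB}} => {{{}}}{{{}}{{}B}} => {{{}}}{{{}}{{}{}}}

B => BB   [B → B B]
BB => {B}B   [B → { B }]
{B}B => {{B}}B   [B → { B }]
{{B}}B => {{{}}}B   [B → { }]
{{{}}}B => {{{}}}{B}   [B → { B }]
{{{}}}{B} => {{{}}}{BB}   [B → B B]
{{{}}}{BB} => {{{}}}{{B}B}   [B → { B }]
{{{}}}{{B}B} => {{{}}}{{{}}B}   [B → { }]
{{{}}}{{{}}B} => {{{}}}{{{}}{B}}   [B → { B }]
{{{}}}{{{}}{B}} => {{{}}}{{{}}{BB}}   [B → B B]
{{{}}}{{{}}{BB}} => {{{}}}{{{}}{{}B}}   [B → { }]
{{{}}}{{{}}{{}B}} => {{{}}}{{{}}{{}{}}}   [B → { }]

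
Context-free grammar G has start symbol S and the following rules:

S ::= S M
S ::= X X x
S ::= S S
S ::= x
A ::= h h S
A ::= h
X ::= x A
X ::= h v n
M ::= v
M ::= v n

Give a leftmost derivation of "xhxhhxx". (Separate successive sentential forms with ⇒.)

S ⇒ XXx ⇒ xAXx ⇒ xhXx ⇒ xhxAx ⇒ xhxhhSx ⇒ xhxhhxx

S ⇒ XXx   [S ::= X X x]
XXx ⇒ xAXx   [X ::= x A]
xAXx ⇒ xhXx   [A ::= h]
xhXx ⇒ xhxAx   [X ::= x A]
xhxAx ⇒ xhxhhSx   [A ::= h h S]
xhxhhSx ⇒ xhxhhxx   [S ::= x]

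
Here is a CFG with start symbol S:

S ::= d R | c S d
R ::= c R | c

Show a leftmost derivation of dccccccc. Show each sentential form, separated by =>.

S => dR   [S ::= d R]
dR => dcR   [R ::= c R]
dcR => dccR   [R ::= c R]
dccR => dcccR   [R ::= c R]
dcccR => dccccR   [R ::= c R]
dccccR => dcccccR   [R ::= c R]
dcccccR => dccccccR   [R ::= c R]
dccccccR => dccccccc   [R ::= c]

S => dR => dcR => dccR => dcccR => dccccR => dcccccR => dccccccR => dccccccc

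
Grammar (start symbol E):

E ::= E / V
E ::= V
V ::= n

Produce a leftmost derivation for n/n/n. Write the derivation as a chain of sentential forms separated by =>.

E => E/V   [E ::= E / V]
E/V => E/V/V   [E ::= E / V]
E/V/V => V/V/V   [E ::= V]
V/V/V => n/V/V   [V ::= n]
n/V/V => n/n/V   [V ::= n]
n/n/V => n/n/n   [V ::= n]

E=>E/V=>E/V/V=>V/V/V=>n/V/V=>n/n/V=>n/n/n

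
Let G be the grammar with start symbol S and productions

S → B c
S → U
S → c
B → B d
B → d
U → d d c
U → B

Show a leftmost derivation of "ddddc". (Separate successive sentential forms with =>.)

S => Bc => Bdc => Bddc => Bdddc => ddddc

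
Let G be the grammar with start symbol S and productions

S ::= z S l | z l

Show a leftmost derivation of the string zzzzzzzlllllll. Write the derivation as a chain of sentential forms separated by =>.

S => zSl => zzSll => zzzSlll => zzzzSllll => zzzzzSlllll => zzzzzzSllllll => zzzzzzzlllllll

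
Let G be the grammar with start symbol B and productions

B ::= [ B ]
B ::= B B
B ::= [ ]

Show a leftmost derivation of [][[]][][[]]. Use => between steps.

B => BB => BBB => []BB => []BBB => [][B]BB => [][[]]BB => [][[]][]B => [][[]][][B] => [][[]][][[]]

B => BB   [B ::= B B]
BB => BBB   [B ::= B B]
BBB => []BB   [B ::= [ ]]
[]BB => []BBB   [B ::= B B]
[]BBB => [][B]BB   [B ::= [ B ]]
[][B]BB => [][[]]BB   [B ::= [ ]]
[][[]]BB => [][[]][]B   [B ::= [ ]]
[][[]][]B => [][[]][][B]   [B ::= [ B ]]
[][[]][][B] => [][[]][][[]]   [B ::= [ ]]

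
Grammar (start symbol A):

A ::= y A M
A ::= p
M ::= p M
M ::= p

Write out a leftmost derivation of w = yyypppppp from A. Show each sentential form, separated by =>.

A => yAM   [A ::= y A M]
yAM => yyAMM   [A ::= y A M]
yyAMM => yyyAMMM   [A ::= y A M]
yyyAMMM => yyypMMM   [A ::= p]
yyypMMM => yyyppMMM   [M ::= p M]
yyyppMMM => yyypppMMM   [M ::= p M]
yyypppMMM => yyyppppMM   [M ::= p]
yyyppppMM => yyypppppM   [M ::= p]
yyypppppM => yyypppppp   [M ::= p]

A => yAM => yyAMM => yyyAMMM => yyypMMM => yyyppMMM => yyypppMMM => yyyppppMM => yyypppppM => yyypppppp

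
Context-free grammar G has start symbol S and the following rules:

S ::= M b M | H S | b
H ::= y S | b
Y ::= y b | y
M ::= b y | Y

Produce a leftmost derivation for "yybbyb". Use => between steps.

S => HS   [S ::= H S]
HS => ySS   [H ::= y S]
ySS => yMbMS   [S ::= M b M]
yMbMS => yYbMS   [M ::= Y]
yYbMS => yybbMS   [Y ::= y b]
yybbMS => yybbYS   [M ::= Y]
yybbYS => yybbyS   [Y ::= y]
yybbyS => yybbyb   [S ::= b]

S => HS => ySS => yMbMS => yYbMS => yybbMS => yybbYS => yybbyS => yybbyb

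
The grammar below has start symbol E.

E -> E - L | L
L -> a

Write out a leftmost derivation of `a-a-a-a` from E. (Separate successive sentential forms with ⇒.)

E ⇒ E-L   [E -> E - L]
E-L ⇒ E-L-L   [E -> E - L]
E-L-L ⇒ E-L-L-L   [E -> E - L]
E-L-L-L ⇒ L-L-L-L   [E -> L]
L-L-L-L ⇒ a-L-L-L   [L -> a]
a-L-L-L ⇒ a-a-L-L   [L -> a]
a-a-L-L ⇒ a-a-a-L   [L -> a]
a-a-a-L ⇒ a-a-a-a   [L -> a]

E⇒E-L⇒E-L-L⇒E-L-L-L⇒L-L-L-L⇒a-L-L-L⇒a-a-L-L⇒a-a-a-L⇒a-a-a-a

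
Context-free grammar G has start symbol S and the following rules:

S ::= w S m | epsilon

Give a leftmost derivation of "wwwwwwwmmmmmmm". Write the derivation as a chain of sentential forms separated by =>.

S => wSm => wwSmm => wwwSmmm => wwwwSmmmm => wwwwwSmmmmm => wwwwwwSmmmmmm => wwwwwwwSmmmmmmm => wwwwwwwmmmmmmm

S => wSm   [S ::= w S m]
wSm => wwSmm   [S ::= w S m]
wwSmm => wwwSmmm   [S ::= w S m]
wwwSmmm => wwwwSmmmm   [S ::= w S m]
wwwwSmmmm => wwwwwSmmmmm   [S ::= w S m]
wwwwwSmmmmm => wwwwwwSmmmmmm   [S ::= w S m]
wwwwwwSmmmmmm => wwwwwwwSmmmmmmm   [S ::= w S m]
wwwwwwwSmmmmmmm => wwwwwwwmmmmmmm   [S ::= epsilon]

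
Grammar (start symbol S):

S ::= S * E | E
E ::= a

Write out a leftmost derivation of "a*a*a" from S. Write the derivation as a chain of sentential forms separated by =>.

S => S*E => S*E*E => E*E*E => a*E*E => a*a*E => a*a*a

S => S*E   [S ::= S * E]
S*E => S*E*E   [S ::= S * E]
S*E*E => E*E*E   [S ::= E]
E*E*E => a*E*E   [E ::= a]
a*E*E => a*a*E   [E ::= a]
a*a*E => a*a*a   [E ::= a]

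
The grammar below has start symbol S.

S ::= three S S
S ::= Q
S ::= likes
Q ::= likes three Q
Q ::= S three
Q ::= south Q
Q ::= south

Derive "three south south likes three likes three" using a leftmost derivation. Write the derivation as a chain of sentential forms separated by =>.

S => three S S   [S ::= three S S]
three S S => three Q S   [S ::= Q]
three Q S => three south Q S   [Q ::= south Q]
three south Q S => three south south S   [Q ::= south]
three south south S => three south south Q   [S ::= Q]
three south south Q => three south south likes three Q   [Q ::= likes three Q]
three south south likes three Q => three south south likes three S three   [Q ::= S three]
three south south likes three S three => three south south likes three likes three   [S ::= likes]

S => three S S => three Q S => three south Q S => three south south S => three south south Q => three south south likes three Q => three south south likes three S three => three south south likes three likes three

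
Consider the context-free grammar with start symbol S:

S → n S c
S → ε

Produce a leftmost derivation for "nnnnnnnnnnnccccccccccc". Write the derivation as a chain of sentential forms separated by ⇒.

S ⇒ nSc   [S → n S c]
nSc ⇒ nnScc   [S → n S c]
nnScc ⇒ nnnSccc   [S → n S c]
nnnSccc ⇒ nnnnScccc   [S → n S c]
nnnnScccc ⇒ nnnnnSccccc   [S → n S c]
nnnnnSccccc ⇒ nnnnnnScccccc   [S → n S c]
nnnnnnScccccc ⇒ nnnnnnnSccccccc   [S → n S c]
nnnnnnnSccccccc ⇒ nnnnnnnnScccccccc   [S → n S c]
nnnnnnnnScccccccc ⇒ nnnnnnnnnSccccccccc   [S → n S c]
nnnnnnnnnSccccccccc ⇒ nnnnnnnnnnScccccccccc   [S → n S c]
nnnnnnnnnnScccccccccc ⇒ nnnnnnnnnnnSccccccccccc   [S → n S c]
nnnnnnnnnnnSccccccccccc ⇒ nnnnnnnnnnnccccccccccc   [S → ε]

S ⇒ nSc ⇒ nnScc ⇒ nnnSccc ⇒ nnnnScccc ⇒ nnnnnSccccc ⇒ nnnnnnScccccc ⇒ nnnnnnnSccccccc ⇒ nnnnnnnnScccccccc ⇒ nnnnnnnnnSccccccccc ⇒ nnnnnnnnnnScccccccccc ⇒ nnnnnnnnnnnSccccccccccc ⇒ nnnnnnnnnnnccccccccccc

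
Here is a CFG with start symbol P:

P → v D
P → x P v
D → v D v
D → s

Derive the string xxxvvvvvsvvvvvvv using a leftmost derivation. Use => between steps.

P => xPv => xxPvv => xxxPvvv => xxxvDvvv => xxxvvDvvvv => xxxvvvDvvvvv => xxxvvvvDvvvvvv => xxxvvvvvDvvvvvvv => xxxvvvvvsvvvvvvv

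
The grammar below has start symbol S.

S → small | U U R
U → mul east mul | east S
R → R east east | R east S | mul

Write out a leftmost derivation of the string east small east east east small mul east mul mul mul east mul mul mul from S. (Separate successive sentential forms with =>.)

S => U U R => east S U R => east small U R => east small east S R => east small east U U R R => east small east east S U R R => east small east east U U R U R R => east small east east east S U R U R R => east small east east east small U R U R R => east small east east east small mul east mul R U R R => east small east east east small mul east mul mul U R R => east small east east east small mul east mul mul mul east mul R R => east small east east east small mul east mul mul mul east mul mul R => east small east east east small mul east mul mul mul east mul mul mul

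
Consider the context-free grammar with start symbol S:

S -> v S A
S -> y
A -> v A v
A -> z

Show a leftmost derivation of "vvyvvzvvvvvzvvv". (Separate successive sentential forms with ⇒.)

S⇒vSA⇒vvSAA⇒vvyAA⇒vvyvAvA⇒vvyvvAvvA⇒vvyvvzvvA⇒vvyvvzvvvAv⇒vvyvvzvvvvAvv⇒vvyvvzvvvvvAvvv⇒vvyvvzvvvvvzvvv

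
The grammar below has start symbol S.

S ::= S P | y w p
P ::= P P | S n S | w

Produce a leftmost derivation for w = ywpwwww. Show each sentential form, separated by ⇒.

S⇒SP⇒SPP⇒SPPP⇒SPPPP⇒ywpPPPP⇒ywpwPPP⇒ywpwwPP⇒ywpwwwP⇒ywpwwww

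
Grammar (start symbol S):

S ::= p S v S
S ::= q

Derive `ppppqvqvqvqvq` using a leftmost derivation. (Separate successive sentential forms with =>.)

S => pSvS   [S ::= p S v S]
pSvS => ppSvSvS   [S ::= p S v S]
ppSvSvS => pppSvSvSvS   [S ::= p S v S]
pppSvSvSvS => ppppSvSvSvSvS   [S ::= p S v S]
ppppSvSvSvSvS => ppppqvSvSvSvS   [S ::= q]
ppppqvSvSvSvS => ppppqvqvSvSvS   [S ::= q]
ppppqvqvSvSvS => ppppqvqvqvSvS   [S ::= q]
ppppqvqvqvSvS => ppppqvqvqvqvS   [S ::= q]
ppppqvqvqvqvS => ppppqvqvqvqvq   [S ::= q]

S=>pSvS=>ppSvSvS=>pppSvSvSvS=>ppppSvSvSvSvS=>ppppqvSvSvSvS=>ppppqvqvSvSvS=>ppppqvqvqvSvS=>ppppqvqvqvqvS=>ppppqvqvqvqvq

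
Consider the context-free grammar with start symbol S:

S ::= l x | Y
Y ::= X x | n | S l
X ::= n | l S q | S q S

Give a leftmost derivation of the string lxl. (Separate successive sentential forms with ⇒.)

S ⇒ Y   [S ::= Y]
Y ⇒ Sl   [Y ::= S l]
Sl ⇒ lxl   [S ::= l x]

S ⇒ Y ⇒ Sl ⇒ lxl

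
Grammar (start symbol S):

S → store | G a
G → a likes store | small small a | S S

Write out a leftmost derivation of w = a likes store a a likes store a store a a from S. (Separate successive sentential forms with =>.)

S => G a => S S a => G a S a => a likes store a S a => a likes store a G a a => a likes store a S S a a => a likes store a G a S a a => a likes store a a likes store a S a a => a likes store a a likes store a store a a

S => G a   [S → G a]
G a => S S a   [G → S S]
S S a => G a S a   [S → G a]
G a S a => a likes store a S a   [G → a likes store]
a likes store a S a => a likes store a G a a   [S → G a]
a likes store a G a a => a likes store a S S a a   [G → S S]
a likes store a S S a a => a likes store a G a S a a   [S → G a]
a likes store a G a S a a => a likes store a a likes store a S a a   [G → a likes store]
a likes store a a likes store a S a a => a likes store a a likes store a store a a   [S → store]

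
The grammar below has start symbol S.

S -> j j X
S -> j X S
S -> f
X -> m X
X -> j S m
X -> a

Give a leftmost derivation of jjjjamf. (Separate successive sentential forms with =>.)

S => jXS   [S -> j X S]
jXS => jjSmS   [X -> j S m]
jjSmS => jjjjXmS   [S -> j j X]
jjjjXmS => jjjjamS   [X -> a]
jjjjamS => jjjjamf   [S -> f]

S => jXS => jjSmS => jjjjXmS => jjjjamS => jjjjamf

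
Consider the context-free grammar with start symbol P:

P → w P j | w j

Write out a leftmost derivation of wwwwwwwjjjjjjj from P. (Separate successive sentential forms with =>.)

P => wPj   [P → w P j]
wPj => wwPjj   [P → w P j]
wwPjj => wwwPjjj   [P → w P j]
wwwPjjj => wwwwPjjjj   [P → w P j]
wwwwPjjjj => wwwwwPjjjjj   [P → w P j]
wwwwwPjjjjj => wwwwwwPjjjjjj   [P → w P j]
wwwwwwPjjjjjj => wwwwwwwjjjjjjj   [P → w j]

P => wPj => wwPjj => wwwPjjj => wwwwPjjjj => wwwwwPjjjjj => wwwwwwPjjjjjj => wwwwwwwjjjjjjj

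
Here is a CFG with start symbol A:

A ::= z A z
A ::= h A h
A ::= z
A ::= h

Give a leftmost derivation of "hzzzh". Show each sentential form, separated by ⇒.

A⇒hAh⇒hzAzh⇒hzzzh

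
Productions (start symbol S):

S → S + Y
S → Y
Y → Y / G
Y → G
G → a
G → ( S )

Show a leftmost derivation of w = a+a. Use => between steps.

S => S+Y => Y+Y => G+Y => a+Y => a+G => a+a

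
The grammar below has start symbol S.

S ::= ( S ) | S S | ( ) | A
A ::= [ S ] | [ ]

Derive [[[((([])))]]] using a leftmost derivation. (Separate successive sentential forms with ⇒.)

S⇒A⇒[S]⇒[A]⇒[[S]]⇒[[A]]⇒[[[S]]]⇒[[[(S)]]]⇒[[[((S))]]]⇒[[[(((S)))]]]⇒[[[(((A)))]]]⇒[[[((([])))]]]

S ⇒ A   [S ::= A]
A ⇒ [S]   [A ::= [ S ]]
[S] ⇒ [A]   [S ::= A]
[A] ⇒ [[S]]   [A ::= [ S ]]
[[S]] ⇒ [[A]]   [S ::= A]
[[A]] ⇒ [[[S]]]   [A ::= [ S ]]
[[[S]]] ⇒ [[[(S)]]]   [S ::= ( S )]
[[[(S)]]] ⇒ [[[((S))]]]   [S ::= ( S )]
[[[((S))]]] ⇒ [[[(((S)))]]]   [S ::= ( S )]
[[[(((S)))]]] ⇒ [[[(((A)))]]]   [S ::= A]
[[[(((A)))]]] ⇒ [[[((([])))]]]   [A ::= [ ]]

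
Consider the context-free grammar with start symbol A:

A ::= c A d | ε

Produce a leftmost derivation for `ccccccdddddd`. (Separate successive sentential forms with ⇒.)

A ⇒ cAd ⇒ ccAdd ⇒ cccAddd ⇒ ccccAdddd ⇒ cccccAddddd ⇒ ccccccAdddddd ⇒ ccccccdddddd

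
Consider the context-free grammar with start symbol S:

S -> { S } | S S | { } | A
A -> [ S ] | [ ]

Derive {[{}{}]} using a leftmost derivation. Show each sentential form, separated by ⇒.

S ⇒ {S} ⇒ {A} ⇒ {[S]} ⇒ {[SS]} ⇒ {[{}S]} ⇒ {[{}{}]}

S ⇒ {S}   [S -> { S }]
{S} ⇒ {A}   [S -> A]
{A} ⇒ {[S]}   [A -> [ S ]]
{[S]} ⇒ {[SS]}   [S -> S S]
{[SS]} ⇒ {[{}S]}   [S -> { }]
{[{}S]} ⇒ {[{}{}]}   [S -> { }]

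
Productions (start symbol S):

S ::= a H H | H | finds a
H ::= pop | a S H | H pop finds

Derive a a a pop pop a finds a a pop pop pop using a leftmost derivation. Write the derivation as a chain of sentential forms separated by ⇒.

S ⇒ a H H   [S ::= a H H]
a H H ⇒ a a S H H   [H ::= a S H]
a a S H H ⇒ a a a H H H H   [S ::= a H H]
a a a H H H H ⇒ a a a pop H H H   [H ::= pop]
a a a pop H H H ⇒ a a a pop pop H H   [H ::= pop]
a a a pop pop H H ⇒ a a a pop pop a S H H   [H ::= a S H]
a a a pop pop a S H H ⇒ a a a pop pop a finds a H H   [S ::= finds a]
a a a pop pop a finds a H H ⇒ a a a pop pop a finds a a S H H   [H ::= a S H]
a a a pop pop a finds a a S H H ⇒ a a a pop pop a finds a a H H H   [S ::= H]
a a a pop pop a finds a a H H H ⇒ a a a pop pop a finds a a pop H H   [H ::= pop]
a a a pop pop a finds a a pop H H ⇒ a a a pop pop a finds a a pop pop H   [H ::= pop]
a a a pop pop a finds a a pop pop H ⇒ a a a pop pop a finds a a pop pop pop   [H ::= pop]

S ⇒ a H H ⇒ a a S H H ⇒ a a a H H H H ⇒ a a a pop H H H ⇒ a a a pop pop H H ⇒ a a a pop pop a S H H ⇒ a a a pop pop a finds a H H ⇒ a a a pop pop a finds a a S H H ⇒ a a a pop pop a finds a a H H H ⇒ a a a pop pop a finds a a pop H H ⇒ a a a pop pop a finds a a pop pop H ⇒ a a a pop pop a finds a a pop pop pop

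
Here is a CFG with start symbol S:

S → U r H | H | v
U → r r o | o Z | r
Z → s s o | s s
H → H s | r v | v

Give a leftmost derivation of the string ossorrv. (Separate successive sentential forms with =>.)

S => UrH => oZrH => ossorH => ossorrv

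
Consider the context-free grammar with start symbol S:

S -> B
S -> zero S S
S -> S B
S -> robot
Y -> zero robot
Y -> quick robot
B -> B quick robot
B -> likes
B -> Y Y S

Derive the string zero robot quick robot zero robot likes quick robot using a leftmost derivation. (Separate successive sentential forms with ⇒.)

S ⇒ B ⇒ B quick robot ⇒ Y Y S quick robot ⇒ zero robot Y S quick robot ⇒ zero robot quick robot S quick robot ⇒ zero robot quick robot zero S S quick robot ⇒ zero robot quick robot zero robot S quick robot ⇒ zero robot quick robot zero robot B quick robot ⇒ zero robot quick robot zero robot likes quick robot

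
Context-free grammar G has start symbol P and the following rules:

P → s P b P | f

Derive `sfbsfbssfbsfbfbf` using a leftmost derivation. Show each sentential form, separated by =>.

P => sPbP => sfbP => sfbsPbP => sfbsfbP => sfbsfbsPbP => sfbsfbssPbPbP => sfbsfbssfbPbP => sfbsfbssfbsPbPbP => sfbsfbssfbsfbPbP => sfbsfbssfbsfbfbP => sfbsfbssfbsfbfbf

P => sPbP   [P → s P b P]
sPbP => sfbP   [P → f]
sfbP => sfbsPbP   [P → s P b P]
sfbsPbP => sfbsfbP   [P → f]
sfbsfbP => sfbsfbsPbP   [P → s P b P]
sfbsfbsPbP => sfbsfbssPbPbP   [P → s P b P]
sfbsfbssPbPbP => sfbsfbssfbPbP   [P → f]
sfbsfbssfbPbP => sfbsfbssfbsPbPbP   [P → s P b P]
sfbsfbssfbsPbPbP => sfbsfbssfbsfbPbP   [P → f]
sfbsfbssfbsfbPbP => sfbsfbssfbsfbfbP   [P → f]
sfbsfbssfbsfbfbP => sfbsfbssfbsfbfbf   [P → f]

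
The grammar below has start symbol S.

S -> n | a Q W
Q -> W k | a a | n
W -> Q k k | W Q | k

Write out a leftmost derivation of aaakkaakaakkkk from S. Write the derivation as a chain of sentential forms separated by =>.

S => aQW => aWkW => aWQkW => aQkkQkW => aaakkQkW => aaakkaakW => aaakkaakWQ => aaakkaakQkkQ => aaakkaakaakkQ => aaakkaakaakkWk => aaakkaakaakkkk

S => aQW   [S -> a Q W]
aQW => aWkW   [Q -> W k]
aWkW => aWQkW   [W -> W Q]
aWQkW => aQkkQkW   [W -> Q k k]
aQkkQkW => aaakkQkW   [Q -> a a]
aaakkQkW => aaakkaakW   [Q -> a a]
aaakkaakW => aaakkaakWQ   [W -> W Q]
aaakkaakWQ => aaakkaakQkkQ   [W -> Q k k]
aaakkaakQkkQ => aaakkaakaakkQ   [Q -> a a]
aaakkaakaakkQ => aaakkaakaakkWk   [Q -> W k]
aaakkaakaakkWk => aaakkaakaakkkk   [W -> k]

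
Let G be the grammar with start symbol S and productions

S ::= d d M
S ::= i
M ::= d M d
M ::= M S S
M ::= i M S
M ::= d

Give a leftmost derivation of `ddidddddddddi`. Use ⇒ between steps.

S⇒ddM⇒ddMSS⇒ddiMSSS⇒ddidMdSSS⇒ddidddSSS⇒ddidddddMSS⇒ddiddddddSS⇒ddiddddddddMS⇒ddidddddddddS⇒ddidddddddddi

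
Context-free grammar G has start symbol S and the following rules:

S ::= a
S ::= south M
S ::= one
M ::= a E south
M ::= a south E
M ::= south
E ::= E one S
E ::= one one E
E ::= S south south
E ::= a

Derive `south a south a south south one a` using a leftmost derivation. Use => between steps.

S => south M => south a south E => south a south E one S => south a south S south south one S => south a south a south south one S => south a south a south south one a

S => south M   [S ::= south M]
south M => south a south E   [M ::= a south E]
south a south E => south a south E one S   [E ::= E one S]
south a south E one S => south a south S south south one S   [E ::= S south south]
south a south S south south one S => south a south a south south one S   [S ::= a]
south a south a south south one S => south a south a south south one a   [S ::= a]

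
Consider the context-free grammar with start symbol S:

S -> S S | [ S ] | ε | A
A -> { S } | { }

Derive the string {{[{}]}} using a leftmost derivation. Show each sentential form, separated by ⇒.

S ⇒ A   [S -> A]
A ⇒ {S}   [A -> { S }]
{S} ⇒ {A}   [S -> A]
{A} ⇒ {{S}}   [A -> { S }]
{{S}} ⇒ {{[S]}}   [S -> [ S ]]
{{[S]}} ⇒ {{[A]}}   [S -> A]
{{[A]}} ⇒ {{[{}]}}   [A -> { }]

S ⇒ A ⇒ {S} ⇒ {A} ⇒ {{S}} ⇒ {{[S]}} ⇒ {{[A]}} ⇒ {{[{}]}}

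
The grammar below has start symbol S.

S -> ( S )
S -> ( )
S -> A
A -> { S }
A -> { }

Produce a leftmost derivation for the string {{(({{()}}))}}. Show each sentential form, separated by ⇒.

S ⇒ A ⇒ {S} ⇒ {A} ⇒ {{S}} ⇒ {{(S)}} ⇒ {{((S))}} ⇒ {{((A))}} ⇒ {{(({S}))}} ⇒ {{(({A}))}} ⇒ {{(({{S}}))}} ⇒ {{(({{()}}))}}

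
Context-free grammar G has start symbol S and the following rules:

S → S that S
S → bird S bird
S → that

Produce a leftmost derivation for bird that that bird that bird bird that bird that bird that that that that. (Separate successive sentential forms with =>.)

S => S that S => S that S that S => S that S that S that S => bird S bird that S that S that S => bird S that S bird that S that S that S => bird that that S bird that S that S that S => bird that that bird S bird bird that S that S that S => bird that that bird that bird bird that S that S that S => bird that that bird that bird bird that bird S bird that S that S => bird that that bird that bird bird that bird that bird that S that S => bird that that bird that bird bird that bird that bird that that that S => bird that that bird that bird bird that bird that bird that that that that

S => S that S   [S → S that S]
S that S => S that S that S   [S → S that S]
S that S that S => S that S that S that S   [S → S that S]
S that S that S that S => bird S bird that S that S that S   [S → bird S bird]
bird S bird that S that S that S => bird S that S bird that S that S that S   [S → S that S]
bird S that S bird that S that S that S => bird that that S bird that S that S that S   [S → that]
bird that that S bird that S that S that S => bird that that bird S bird bird that S that S that S   [S → bird S bird]
bird that that bird S bird bird that S that S that S => bird that that bird that bird bird that S that S that S   [S → that]
bird that that bird that bird bird that S that S that S => bird that that bird that bird bird that bird S bird that S that S   [S → bird S bird]
bird that that bird that bird bird that bird S bird that S that S => bird that that bird that bird bird that bird that bird that S that S   [S → that]
bird that that bird that bird bird that bird that bird that S that S => bird that that bird that bird bird that bird that bird that that that S   [S → that]
bird that that bird that bird bird that bird that bird that that that S => bird that that bird that bird bird that bird that bird that that that that   [S → that]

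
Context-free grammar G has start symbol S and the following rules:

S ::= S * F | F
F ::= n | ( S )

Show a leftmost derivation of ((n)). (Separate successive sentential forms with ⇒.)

S ⇒ F   [S ::= F]
F ⇒ (S)   [F ::= ( S )]
(S) ⇒ (F)   [S ::= F]
(F) ⇒ ((S))   [F ::= ( S )]
((S)) ⇒ ((F))   [S ::= F]
((F)) ⇒ ((n))   [F ::= n]

S ⇒ F ⇒ (S) ⇒ (F) ⇒ ((S)) ⇒ ((F)) ⇒ ((n))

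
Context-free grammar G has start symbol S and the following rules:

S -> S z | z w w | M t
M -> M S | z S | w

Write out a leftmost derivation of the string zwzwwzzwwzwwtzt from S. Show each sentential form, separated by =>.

S => Mt => zSt => zSzt => zMtzt => zMStzt => zMSStzt => zMSSStzt => zwSSStzt => zwSzSStzt => zwzwwzSStzt => zwzwwzzwwStzt => zwzwwzzwwzwwtzt

S => Mt   [S -> M t]
Mt => zSt   [M -> z S]
zSt => zSzt   [S -> S z]
zSzt => zMtzt   [S -> M t]
zMtzt => zMStzt   [M -> M S]
zMStzt => zMSStzt   [M -> M S]
zMSStzt => zMSSStzt   [M -> M S]
zMSSStzt => zwSSStzt   [M -> w]
zwSSStzt => zwSzSStzt   [S -> S z]
zwSzSStzt => zwzwwzSStzt   [S -> z w w]
zwzwwzSStzt => zwzwwzzwwStzt   [S -> z w w]
zwzwwzzwwStzt => zwzwwzzwwzwwtzt   [S -> z w w]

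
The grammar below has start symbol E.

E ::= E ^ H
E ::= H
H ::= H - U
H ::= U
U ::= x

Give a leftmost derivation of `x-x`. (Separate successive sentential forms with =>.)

E => H   [E ::= H]
H => H-U   [H ::= H - U]
H-U => U-U   [H ::= U]
U-U => x-U   [U ::= x]
x-U => x-x   [U ::= x]

E=>H=>H-U=>U-U=>x-U=>x-x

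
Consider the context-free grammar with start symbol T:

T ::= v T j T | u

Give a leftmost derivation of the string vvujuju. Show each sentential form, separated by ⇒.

T ⇒ vTjT ⇒ vvTjTjT ⇒ vvujTjT ⇒ vvujujT ⇒ vvujuju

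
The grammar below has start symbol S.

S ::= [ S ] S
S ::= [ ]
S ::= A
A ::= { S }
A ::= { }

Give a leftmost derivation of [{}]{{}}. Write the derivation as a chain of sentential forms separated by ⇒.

S ⇒ [S]S   [S ::= [ S ] S]
[S]S ⇒ [A]S   [S ::= A]
[A]S ⇒ [{}]S   [A ::= { }]
[{}]S ⇒ [{}]A   [S ::= A]
[{}]A ⇒ [{}]{S}   [A ::= { S }]
[{}]{S} ⇒ [{}]{A}   [S ::= A]
[{}]{A} ⇒ [{}]{{}}   [A ::= { }]

S ⇒ [S]S ⇒ [A]S ⇒ [{}]S ⇒ [{}]A ⇒ [{}]{S} ⇒ [{}]{A} ⇒ [{}]{{}}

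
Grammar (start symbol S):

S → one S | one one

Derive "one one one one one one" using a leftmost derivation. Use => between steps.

S => one S   [S → one S]
one S => one one S   [S → one S]
one one S => one one one S   [S → one S]
one one one S => one one one one S   [S → one S]
one one one one S => one one one one one one   [S → one one]

S => one S => one one S => one one one S => one one one one S => one one one one one one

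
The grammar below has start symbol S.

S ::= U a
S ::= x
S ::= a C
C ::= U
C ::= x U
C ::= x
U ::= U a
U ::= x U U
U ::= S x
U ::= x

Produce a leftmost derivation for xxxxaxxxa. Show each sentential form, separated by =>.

S=>Ua=>xUUa=>xxUUUa=>xxxUUUUa=>xxxUaUUUa=>xxxxaUUUa=>xxxxaxUUa=>xxxxaxxUa=>xxxxaxxxa

S => Ua   [S ::= U a]
Ua => xUUa   [U ::= x U U]
xUUa => xxUUUa   [U ::= x U U]
xxUUUa => xxxUUUUa   [U ::= x U U]
xxxUUUUa => xxxUaUUUa   [U ::= U a]
xxxUaUUUa => xxxxaUUUa   [U ::= x]
xxxxaUUUa => xxxxaxUUa   [U ::= x]
xxxxaxUUa => xxxxaxxUa   [U ::= x]
xxxxaxxUa => xxxxaxxxa   [U ::= x]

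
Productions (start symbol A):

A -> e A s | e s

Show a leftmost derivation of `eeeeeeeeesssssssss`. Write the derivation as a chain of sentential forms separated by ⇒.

A ⇒ eAs ⇒ eeAss ⇒ eeeAsss ⇒ eeeeAssss ⇒ eeeeeAsssss ⇒ eeeeeeAssssss ⇒ eeeeeeeAsssssss ⇒ eeeeeeeeAssssssss ⇒ eeeeeeeeesssssssss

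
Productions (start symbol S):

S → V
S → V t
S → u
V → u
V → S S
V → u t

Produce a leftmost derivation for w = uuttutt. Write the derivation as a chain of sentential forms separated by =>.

S => V   [S → V]
V => SS   [V → S S]
SS => uS   [S → u]
uS => uVt   [S → V t]
uVt => uSSt   [V → S S]
uSSt => uVtSt   [S → V t]
uVtSt => uuttSt   [V → u t]
uuttSt => uuttVtt   [S → V t]
uuttVtt => uuttutt   [V → u]

S=>V=>SS=>uS=>uVt=>uSSt=>uVtSt=>uuttSt=>uuttVtt=>uuttutt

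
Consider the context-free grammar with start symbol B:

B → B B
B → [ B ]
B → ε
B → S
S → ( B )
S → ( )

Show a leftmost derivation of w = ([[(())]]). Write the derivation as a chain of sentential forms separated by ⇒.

B ⇒ S   [B → S]
S ⇒ (B)   [S → ( B )]
(B) ⇒ (BB)   [B → B B]
(BB) ⇒ ([B]B)   [B → [ B ]]
([B]B) ⇒ ([[B]]B)   [B → [ B ]]
([[B]]B) ⇒ ([[S]]B)   [B → S]
([[S]]B) ⇒ ([[(B)]]B)   [S → ( B )]
([[(B)]]B) ⇒ ([[(S)]]B)   [B → S]
([[(S)]]B) ⇒ ([[(())]]B)   [S → ( )]
([[(())]]B) ⇒ ([[(())]])   [B → ε]

B⇒S⇒(B)⇒(BB)⇒([B]B)⇒([[B]]B)⇒([[S]]B)⇒([[(B)]]B)⇒([[(S)]]B)⇒([[(())]]B)⇒([[(())]])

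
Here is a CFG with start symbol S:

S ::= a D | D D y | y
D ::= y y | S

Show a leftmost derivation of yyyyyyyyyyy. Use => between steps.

S => DDy   [S ::= D D y]
DDy => SDy   [D ::= S]
SDy => DDyDy   [S ::= D D y]
DDyDy => SDyDy   [D ::= S]
SDyDy => DDyDyDy   [S ::= D D y]
DDyDyDy => yyDyDyDy   [D ::= y y]
yyDyDyDy => yyyyyDyDy   [D ::= y y]
yyyyyDyDy => yyyyyyyyDy   [D ::= y y]
yyyyyyyyDy => yyyyyyyyyyy   [D ::= y y]

S => DDy => SDy => DDyDy => SDyDy => DDyDyDy => yyDyDyDy => yyyyyDyDy => yyyyyyyyDy => yyyyyyyyyyy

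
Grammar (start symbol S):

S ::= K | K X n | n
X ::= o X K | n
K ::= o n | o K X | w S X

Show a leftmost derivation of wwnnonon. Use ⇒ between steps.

S⇒K⇒wSX⇒wKX⇒wwSXX⇒wwnXX⇒wwnnX⇒wwnnoXK⇒wwnnonK⇒wwnnonon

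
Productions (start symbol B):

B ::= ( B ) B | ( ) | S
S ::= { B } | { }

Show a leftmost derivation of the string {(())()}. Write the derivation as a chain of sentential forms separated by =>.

B => S   [B ::= S]
S => {B}   [S ::= { B }]
{B} => {(B)B}   [B ::= ( B ) B]
{(B)B} => {(())B}   [B ::= ( )]
{(())B} => {(())()}   [B ::= ( )]

B => S => {B} => {(B)B} => {(())B} => {(())()}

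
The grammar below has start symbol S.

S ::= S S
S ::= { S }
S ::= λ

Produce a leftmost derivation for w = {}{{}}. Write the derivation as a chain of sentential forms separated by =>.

S => SS => SSS => SSSS => {S}SSS => {}SSS => {}SSSS => {}{S}SSS => {}{{S}}SSS => {}{{}}SSS => {}{{}}SS => {}{{}}S => {}{{}}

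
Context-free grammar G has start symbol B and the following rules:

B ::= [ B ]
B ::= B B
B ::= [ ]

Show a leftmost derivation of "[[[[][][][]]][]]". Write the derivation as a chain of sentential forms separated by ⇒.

B ⇒ [B]   [B ::= [ B ]]
[B] ⇒ [BB]   [B ::= B B]
[BB] ⇒ [[B]B]   [B ::= [ B ]]
[[B]B] ⇒ [[[B]]B]   [B ::= [ B ]]
[[[B]]B] ⇒ [[[BB]]B]   [B ::= B B]
[[[BB]]B] ⇒ [[[BBB]]B]   [B ::= B B]
[[[BBB]]B] ⇒ [[[BBBB]]B]   [B ::= B B]
[[[BBBB]]B] ⇒ [[[[]BBB]]B]   [B ::= [ ]]
[[[[]BBB]]B] ⇒ [[[[][]BB]]B]   [B ::= [ ]]
[[[[][]BB]]B] ⇒ [[[[][][]B]]B]   [B ::= [ ]]
[[[[][][]B]]B] ⇒ [[[[][][][]]]B]   [B ::= [ ]]
[[[[][][][]]]B] ⇒ [[[[][][][]]][]]   [B ::= [ ]]

B⇒[B]⇒[BB]⇒[[B]B]⇒[[[B]]B]⇒[[[BB]]B]⇒[[[BBB]]B]⇒[[[BBBB]]B]⇒[[[[]BBB]]B]⇒[[[[][]BB]]B]⇒[[[[][][]B]]B]⇒[[[[][][][]]]B]⇒[[[[][][][]]][]]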